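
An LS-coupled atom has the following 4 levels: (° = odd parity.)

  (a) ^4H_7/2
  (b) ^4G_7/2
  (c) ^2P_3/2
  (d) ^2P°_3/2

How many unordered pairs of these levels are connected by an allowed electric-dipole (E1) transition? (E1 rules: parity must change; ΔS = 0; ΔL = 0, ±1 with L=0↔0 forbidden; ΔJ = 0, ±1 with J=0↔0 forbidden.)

1

(a)–(b): forbidden (parity).
(a)–(c): forbidden (parity, ΔS, ΔL, ΔJ).
(a)–(d): forbidden (ΔS, ΔL, ΔJ).
(b)–(c): forbidden (parity, ΔS, ΔL, ΔJ).
(b)–(d): forbidden (ΔS, ΔL, ΔJ).
(c)–(d): allowed.
Allowed pairs: 1 of 6.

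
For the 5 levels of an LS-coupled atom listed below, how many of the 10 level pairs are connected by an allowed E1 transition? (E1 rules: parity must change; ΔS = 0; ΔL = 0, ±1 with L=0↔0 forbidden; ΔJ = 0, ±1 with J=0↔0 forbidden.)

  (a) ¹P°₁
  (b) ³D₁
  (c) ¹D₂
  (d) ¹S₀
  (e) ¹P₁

(a)–(b): forbidden (ΔS).
(a)–(c): allowed.
(a)–(d): allowed.
(a)–(e): allowed.
(b)–(c): forbidden (parity, ΔS).
(b)–(d): forbidden (parity, ΔS, ΔL).
(b)–(e): forbidden (parity, ΔS).
(c)–(d): forbidden (parity, ΔL, ΔJ).
(c)–(e): forbidden (parity).
(d)–(e): forbidden (parity).
Allowed pairs: 3 of 10.

3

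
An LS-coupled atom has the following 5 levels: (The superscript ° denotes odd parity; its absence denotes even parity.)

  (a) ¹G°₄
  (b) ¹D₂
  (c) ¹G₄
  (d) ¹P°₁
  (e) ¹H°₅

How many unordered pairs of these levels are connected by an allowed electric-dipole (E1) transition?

3

(a)–(b): forbidden (ΔL, ΔJ).
(a)–(c): allowed.
(a)–(d): forbidden (parity, ΔL, ΔJ).
(a)–(e): forbidden (parity).
(b)–(c): forbidden (parity, ΔL, ΔJ).
(b)–(d): allowed.
(b)–(e): forbidden (ΔL, ΔJ).
(c)–(d): forbidden (ΔL, ΔJ).
(c)–(e): allowed.
(d)–(e): forbidden (parity, ΔL, ΔJ).
Allowed pairs: 3 of 10.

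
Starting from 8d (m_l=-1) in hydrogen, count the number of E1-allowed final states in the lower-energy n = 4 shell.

E1 requires Δl = ±1, so l_f ∈ {1, 3}; with 0 ≤ l_f ≤ n_f−1 = 3, the allowed l_f values are {1, 3}.
For l_f = 1: m_f ∈ {m_i−1, m_i, m_i+1} ∩ [−1, 1] = {-1, 0} → 2 states.
For l_f = 3: m_f ∈ {m_i−1, m_i, m_i+1} ∩ [−3, 3] = {-2, -1, 0} → 3 states.
Total: 5.

5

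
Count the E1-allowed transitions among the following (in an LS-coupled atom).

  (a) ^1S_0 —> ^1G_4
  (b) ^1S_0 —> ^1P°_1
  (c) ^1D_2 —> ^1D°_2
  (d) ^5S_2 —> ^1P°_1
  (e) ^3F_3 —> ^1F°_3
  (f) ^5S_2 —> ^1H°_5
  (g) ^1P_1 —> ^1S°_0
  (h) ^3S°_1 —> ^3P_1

4

(a) forbidden (parity, ΔL, ΔJ fail)
(b) allowed
(c) allowed
(d) forbidden (ΔS fails)
(e) forbidden (ΔS fails)
(f) forbidden (ΔS, ΔL, ΔJ fail)
(g) allowed
(h) allowed
Total allowed: 4 of 8.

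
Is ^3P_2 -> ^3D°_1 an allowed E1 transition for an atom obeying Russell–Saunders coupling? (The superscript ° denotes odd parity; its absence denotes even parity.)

Initial level: S=1, L=1, J=2, parity even. Final level: S=1, L=2, J=1, parity odd.
Parity must change: even → odd — passes.
ΔS = 0: S: 1 → 1 — passes.
ΔL = 0, ±1 (not L=0↔0): L: 1 → 2, ΔL = +1 — passes.
ΔJ = 0, ±1 (not J=0↔0): J: 2 → 1, ΔJ = -1 — passes.
All four E1 rules are satisfied.

allowed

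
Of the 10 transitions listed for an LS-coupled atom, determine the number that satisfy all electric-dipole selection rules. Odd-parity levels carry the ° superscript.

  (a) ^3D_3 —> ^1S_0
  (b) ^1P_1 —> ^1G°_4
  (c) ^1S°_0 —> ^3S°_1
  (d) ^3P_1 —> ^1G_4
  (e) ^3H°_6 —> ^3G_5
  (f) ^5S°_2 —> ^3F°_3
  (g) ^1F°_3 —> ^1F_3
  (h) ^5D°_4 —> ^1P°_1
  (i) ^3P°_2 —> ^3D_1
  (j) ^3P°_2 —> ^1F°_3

(a) forbidden (parity, ΔS, ΔL, ΔJ fail)
(b) forbidden (ΔL, ΔJ fail)
(c) forbidden (parity, ΔS, ΔL fail)
(d) forbidden (parity, ΔS, ΔL, ΔJ fail)
(e) allowed
(f) forbidden (parity, ΔS, ΔL fail)
(g) allowed
(h) forbidden (parity, ΔS, ΔJ fail)
(i) allowed
(j) forbidden (parity, ΔS, ΔL fail)
Total allowed: 3 of 10.

3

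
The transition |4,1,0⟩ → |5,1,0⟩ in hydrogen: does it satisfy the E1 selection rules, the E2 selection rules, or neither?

Δl = 1 − 1 = +0; l_i + l_f = 2.
Δm_l = +0.
E1 (Δl = ±1, |Δm_l| ≤ 1): not satisfied.
E2 (Δl = 0,±2, l_i+l_f ≥ 2, |Δm_l| ≤ 2): satisfied.

E2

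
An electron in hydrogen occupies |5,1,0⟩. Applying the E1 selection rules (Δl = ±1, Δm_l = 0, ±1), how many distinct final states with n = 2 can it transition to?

E1 requires Δl = ±1, so l_f ∈ {0, 2}; with 0 ≤ l_f ≤ n_f−1 = 1, the allowed l_f values are {0}.
For l_f = 0: m_f ∈ {m_i−1, m_i, m_i+1} ∩ [−0, 0] = {0} → 1 state.
Total: 1.

1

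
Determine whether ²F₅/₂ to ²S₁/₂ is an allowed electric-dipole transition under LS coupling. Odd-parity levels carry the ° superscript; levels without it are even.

Reading off the term symbols: S 1/2→1/2, L 3→0, J 5/2→1/2, parity even→even.
Parity must change: even → even — violated.
ΔS = 0: S: 1/2 → 1/2 — satisfied.
ΔL = 0, ±1 (not L=0↔0): L: 3 → 0, ΔL = -3 — violated.
ΔJ = 0, ±1 (not J=0↔0): J: 5/2 → 1/2, ΔJ = -2 — violated.
Rule(s) violated: parity, ΔL, ΔJ.

forbidden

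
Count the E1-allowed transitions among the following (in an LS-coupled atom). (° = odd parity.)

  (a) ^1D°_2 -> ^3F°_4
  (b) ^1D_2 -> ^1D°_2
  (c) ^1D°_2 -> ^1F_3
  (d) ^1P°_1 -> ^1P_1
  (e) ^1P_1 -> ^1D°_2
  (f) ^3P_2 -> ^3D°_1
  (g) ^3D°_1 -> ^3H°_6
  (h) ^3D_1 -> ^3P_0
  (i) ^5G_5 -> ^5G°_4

(a) forbidden (parity, ΔS, ΔJ fail)
(b) allowed
(c) allowed
(d) allowed
(e) allowed
(f) allowed
(g) forbidden (parity, ΔL, ΔJ fail)
(h) forbidden (parity fails)
(i) allowed
Total allowed: 6 of 9.

6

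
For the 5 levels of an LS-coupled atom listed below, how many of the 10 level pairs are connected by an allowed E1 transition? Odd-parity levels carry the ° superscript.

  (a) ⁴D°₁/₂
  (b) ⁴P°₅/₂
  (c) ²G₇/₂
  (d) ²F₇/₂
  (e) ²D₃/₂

(a)–(b): forbidden (parity, ΔJ).
(a)–(c): forbidden (ΔS, ΔL, ΔJ).
(a)–(d): forbidden (ΔS, ΔJ).
(a)–(e): forbidden (ΔS).
(b)–(c): forbidden (ΔS, ΔL).
(b)–(d): forbidden (ΔS, ΔL).
(b)–(e): forbidden (ΔS).
(c)–(d): forbidden (parity).
(c)–(e): forbidden (parity, ΔL, ΔJ).
(d)–(e): forbidden (parity, ΔJ).
Allowed pairs: 0 of 10.

0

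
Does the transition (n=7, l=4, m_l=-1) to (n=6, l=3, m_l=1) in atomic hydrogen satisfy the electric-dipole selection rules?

l: 4 → 3 (Δl = -1). Δl = ±1 ✓.
Δm_l = 1 − (-1) = +2. E1 requires Δm_l = 0, ±1: ✗.
The transition is electric-dipole forbidden.

forbidden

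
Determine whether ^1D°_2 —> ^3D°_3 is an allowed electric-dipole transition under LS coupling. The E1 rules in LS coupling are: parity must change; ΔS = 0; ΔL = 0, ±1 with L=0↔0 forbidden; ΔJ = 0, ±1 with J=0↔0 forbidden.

forbidden

Initial level: S=0, L=2, J=2, parity odd. Final level: S=1, L=2, J=3, parity odd.
ΔJ = 0, ±1 (not J=0↔0): J: 2 → 3, ΔJ = +1 — ok.
Parity must change: odd → odd — fails.
ΔL = 0, ±1 (not L=0↔0): L: 2 → 2, ΔL = +0 — ok.
ΔS = 0: S: 0 → 1 — fails.
Rule(s) violated: parity, ΔS.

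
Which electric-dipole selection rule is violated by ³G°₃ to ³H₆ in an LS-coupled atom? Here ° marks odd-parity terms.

the ΔJ = 0, ±1 rule

Initial level: S=1, L=4, J=3, parity odd. Final level: S=1, L=5, J=6, parity even.
Parity must change: odd → even — satisfied.
ΔS = 0: S: 1 → 1 — satisfied.
ΔL = 0, ±1 (not L=0↔0): L: 4 → 5, ΔL = +1 — satisfied.
ΔJ = 0, ±1 (not J=0↔0): J: 3 → 6, ΔJ = +3 — violated.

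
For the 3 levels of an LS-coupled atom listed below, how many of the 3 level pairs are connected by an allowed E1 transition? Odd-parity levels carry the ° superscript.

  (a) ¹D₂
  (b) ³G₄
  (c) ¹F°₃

(a)–(b): forbidden (parity, ΔS, ΔL, ΔJ).
(a)–(c): allowed.
(b)–(c): forbidden (ΔS).
Allowed pairs: 1 of 3.

1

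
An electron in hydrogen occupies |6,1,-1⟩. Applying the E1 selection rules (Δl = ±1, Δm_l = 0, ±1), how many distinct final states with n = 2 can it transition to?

1

E1 requires Δl = ±1, so l_f ∈ {0, 2}; with 0 ≤ l_f ≤ n_f−1 = 1, the allowed l_f values are {0}.
For l_f = 0: m_f ∈ {m_i−1, m_i, m_i+1} ∩ [−0, 0] = {0} → 1 state.
Total: 1.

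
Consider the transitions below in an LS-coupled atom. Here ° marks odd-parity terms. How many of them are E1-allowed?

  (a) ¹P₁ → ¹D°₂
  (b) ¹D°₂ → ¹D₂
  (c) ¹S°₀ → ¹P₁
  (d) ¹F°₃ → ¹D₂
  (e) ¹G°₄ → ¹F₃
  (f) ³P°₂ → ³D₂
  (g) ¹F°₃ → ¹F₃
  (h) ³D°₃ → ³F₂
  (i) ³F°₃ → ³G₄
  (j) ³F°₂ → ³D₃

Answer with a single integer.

(a) allowed
(b) allowed
(c) allowed
(d) allowed
(e) allowed
(f) allowed
(g) allowed
(h) allowed
(i) allowed
(j) allowed
Total allowed: 10 of 10.

10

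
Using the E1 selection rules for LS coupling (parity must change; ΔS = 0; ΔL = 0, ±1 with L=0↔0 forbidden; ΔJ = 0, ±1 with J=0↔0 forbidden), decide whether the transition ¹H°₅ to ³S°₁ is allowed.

forbidden

Initial level: S=0, L=5, J=5, parity odd. Final level: S=1, L=0, J=1, parity odd.
Parity must change: odd → odd — ✗.
ΔS = 0: S: 0 → 1 — ✗.
ΔL = 0, ±1 (not L=0↔0): L: 5 → 0, ΔL = -5 — ✗.
ΔJ = 0, ±1 (not J=0↔0): J: 5 → 1, ΔJ = -4 — ✗.
Rule(s) violated: parity, ΔS, ΔL, ΔJ.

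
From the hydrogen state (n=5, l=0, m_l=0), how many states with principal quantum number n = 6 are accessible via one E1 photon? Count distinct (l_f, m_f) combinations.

E1 requires Δl = ±1, so l_f ∈ {-1, 1}; with 0 ≤ l_f ≤ n_f−1 = 5, the allowed l_f values are {1}.
For l_f = 1: m_f ∈ {m_i−1, m_i, m_i+1} ∩ [−1, 1] = {-1, 0, 1} → 3 states.
Total: 3.

3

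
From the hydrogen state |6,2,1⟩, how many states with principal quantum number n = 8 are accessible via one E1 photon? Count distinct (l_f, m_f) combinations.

5

E1 requires Δl = ±1, so l_f ∈ {1, 3}; with 0 ≤ l_f ≤ n_f−1 = 7, the allowed l_f values are {1, 3}.
For l_f = 1: m_f ∈ {m_i−1, m_i, m_i+1} ∩ [−1, 1] = {0, 1} → 2 states.
For l_f = 3: m_f ∈ {m_i−1, m_i, m_i+1} ∩ [−3, 3] = {0, 1, 2} → 3 states.
Total: 5.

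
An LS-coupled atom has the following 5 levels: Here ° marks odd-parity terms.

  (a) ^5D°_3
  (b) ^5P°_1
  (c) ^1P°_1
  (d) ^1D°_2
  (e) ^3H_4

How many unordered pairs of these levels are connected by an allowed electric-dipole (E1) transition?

0

(a)–(b): forbidden (parity, ΔJ).
(a)–(c): forbidden (parity, ΔS, ΔJ).
(a)–(d): forbidden (parity, ΔS).
(a)–(e): forbidden (ΔS, ΔL).
(b)–(c): forbidden (parity, ΔS).
(b)–(d): forbidden (parity, ΔS).
(b)–(e): forbidden (ΔS, ΔL, ΔJ).
(c)–(d): forbidden (parity).
(c)–(e): forbidden (ΔS, ΔL, ΔJ).
(d)–(e): forbidden (ΔS, ΔL, ΔJ).
Allowed pairs: 0 of 10.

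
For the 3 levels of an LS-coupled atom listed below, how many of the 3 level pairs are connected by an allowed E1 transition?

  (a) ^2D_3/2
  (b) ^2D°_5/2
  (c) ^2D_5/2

(a)–(b): allowed.
(a)–(c): forbidden (parity).
(b)–(c): allowed.
Allowed pairs: 2 of 3.

2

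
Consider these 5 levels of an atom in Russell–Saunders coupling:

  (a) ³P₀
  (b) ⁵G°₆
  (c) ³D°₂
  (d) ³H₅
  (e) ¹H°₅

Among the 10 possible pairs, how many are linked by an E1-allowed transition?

0

(a)–(b): forbidden (ΔS, ΔL, ΔJ).
(a)–(c): forbidden (ΔJ).
(a)–(d): forbidden (parity, ΔL, ΔJ).
(a)–(e): forbidden (ΔS, ΔL, ΔJ).
(b)–(c): forbidden (parity, ΔS, ΔL, ΔJ).
(b)–(d): forbidden (ΔS).
(b)–(e): forbidden (parity, ΔS).
(c)–(d): forbidden (ΔL, ΔJ).
(c)–(e): forbidden (parity, ΔS, ΔL, ΔJ).
(d)–(e): forbidden (ΔS).
Allowed pairs: 0 of 10.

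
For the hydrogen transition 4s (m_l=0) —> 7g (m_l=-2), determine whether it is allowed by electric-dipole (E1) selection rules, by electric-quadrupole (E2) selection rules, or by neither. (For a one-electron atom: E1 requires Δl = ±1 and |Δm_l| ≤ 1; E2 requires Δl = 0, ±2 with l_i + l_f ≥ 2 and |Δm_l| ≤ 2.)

neither

Δl = 4 − 0 = +4; l_i + l_f = 4.
Δm_l = -2.
E1 (Δl = ±1, |Δm_l| ≤ 1): not satisfied.
E2 (Δl = 0,±2, l_i+l_f ≥ 2, |Δm_l| ≤ 2): not satisfied.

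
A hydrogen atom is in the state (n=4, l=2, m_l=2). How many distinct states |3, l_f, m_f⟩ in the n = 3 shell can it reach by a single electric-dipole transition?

E1 requires Δl = ±1, so l_f ∈ {1, 3}; with 0 ≤ l_f ≤ n_f−1 = 2, the allowed l_f values are {1}.
For l_f = 1: m_f ∈ {m_i−1, m_i, m_i+1} ∩ [−1, 1] = {1} → 1 state.
Total: 1.

1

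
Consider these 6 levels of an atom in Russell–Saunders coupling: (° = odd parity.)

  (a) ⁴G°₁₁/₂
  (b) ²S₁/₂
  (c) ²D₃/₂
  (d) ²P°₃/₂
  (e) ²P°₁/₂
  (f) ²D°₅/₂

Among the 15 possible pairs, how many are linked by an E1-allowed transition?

(a)–(b): forbidden (ΔS, ΔL, ΔJ).
(a)–(c): forbidden (ΔS, ΔL, ΔJ).
(a)–(d): forbidden (parity, ΔS, ΔL, ΔJ).
(a)–(e): forbidden (parity, ΔS, ΔL, ΔJ).
(a)–(f): forbidden (parity, ΔS, ΔL, ΔJ).
(b)–(c): forbidden (parity, ΔL).
(b)–(d): allowed.
(b)–(e): allowed.
(b)–(f): forbidden (ΔL, ΔJ).
(c)–(d): allowed.
(c)–(e): allowed.
(c)–(f): allowed.
(d)–(e): forbidden (parity).
(d)–(f): forbidden (parity).
(e)–(f): forbidden (parity, ΔJ).
Allowed pairs: 5 of 15.

5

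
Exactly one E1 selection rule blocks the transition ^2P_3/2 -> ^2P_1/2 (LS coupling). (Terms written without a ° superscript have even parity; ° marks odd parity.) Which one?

parity

Reading off the term symbols: S 1/2→1/2, L 1→1, J 3/2→1/2, parity even→even.
Parity must change: even → even — fails.
ΔS = 0: S: 1/2 → 1/2 — ok.
ΔL = 0, ±1 (not L=0↔0): L: 1 → 1, ΔL = +0 — ok.
ΔJ = 0, ±1 (not J=0↔0): J: 3/2 → 1/2, ΔJ = -1 — ok.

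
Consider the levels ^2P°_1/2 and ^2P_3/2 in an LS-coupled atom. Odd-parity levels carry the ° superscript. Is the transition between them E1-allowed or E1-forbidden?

Parity must change: odd → even — satisfied.
ΔS = 0: S: 1/2 → 1/2 — satisfied.
ΔL = 0, ±1 (not L=0↔0): L: 1 → 1, ΔL = +0 — satisfied.
ΔJ = 0, ±1 (not J=0↔0): J: 1/2 → 3/2, ΔJ = +1 — satisfied.
All four E1 rules are satisfied.

allowed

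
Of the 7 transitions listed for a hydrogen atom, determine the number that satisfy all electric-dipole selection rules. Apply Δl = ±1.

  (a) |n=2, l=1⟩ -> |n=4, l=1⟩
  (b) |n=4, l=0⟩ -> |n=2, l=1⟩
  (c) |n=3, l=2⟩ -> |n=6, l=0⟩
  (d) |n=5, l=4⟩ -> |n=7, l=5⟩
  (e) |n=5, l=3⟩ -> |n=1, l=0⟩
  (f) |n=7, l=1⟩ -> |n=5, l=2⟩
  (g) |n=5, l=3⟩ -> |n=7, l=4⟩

4

(a) forbidden — Δl = +0 (E1 requires Δl = ±1)
(b) allowed
(c) forbidden — Δl = -2 (E1 requires Δl = ±1)
(d) allowed
(e) forbidden — Δl = -3 (E1 requires Δl = ±1)
(f) allowed
(g) allowed
Total allowed: 4 of 7.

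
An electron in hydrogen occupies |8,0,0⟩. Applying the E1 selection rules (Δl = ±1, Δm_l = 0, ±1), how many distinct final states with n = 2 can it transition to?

3

E1 requires Δl = ±1, so l_f ∈ {-1, 1}; with 0 ≤ l_f ≤ n_f−1 = 1, the allowed l_f values are {1}.
For l_f = 1: m_f ∈ {m_i−1, m_i, m_i+1} ∩ [−1, 1] = {-1, 0, 1} → 3 states.
Total: 3.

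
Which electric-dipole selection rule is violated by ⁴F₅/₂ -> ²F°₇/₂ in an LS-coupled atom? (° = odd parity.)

Reading off the term symbols: S 3/2→1/2, L 3→3, J 5/2→7/2, parity even→odd.
Parity must change: even → odd — ✓.
ΔS = 0: S: 3/2 → 1/2 — ✗.
ΔJ = 0, ±1 (not J=0↔0): J: 5/2 → 7/2, ΔJ = +1 — ✓.
ΔL = 0, ±1 (not L=0↔0): L: 3 → 3, ΔL = +0 — ✓.

the ΔS = 0 rule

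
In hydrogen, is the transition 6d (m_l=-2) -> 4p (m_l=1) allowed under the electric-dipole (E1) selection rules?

forbidden

Initial l = 2, final l = 1, so Δl = -1. E1 requires Δl = ±1: ✓.
m_l: -2 → 1 (Δm_l = +3). |Δm_l| ≤ 1 ✗.
The transition is electric-dipole forbidden.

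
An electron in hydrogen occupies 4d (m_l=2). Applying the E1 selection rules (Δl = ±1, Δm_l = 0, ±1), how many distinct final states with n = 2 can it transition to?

1

E1 requires Δl = ±1, so l_f ∈ {1, 3}; with 0 ≤ l_f ≤ n_f−1 = 1, the allowed l_f values are {1}.
For l_f = 1: m_f ∈ {m_i−1, m_i, m_i+1} ∩ [−1, 1] = {1} → 1 state.
Total: 1.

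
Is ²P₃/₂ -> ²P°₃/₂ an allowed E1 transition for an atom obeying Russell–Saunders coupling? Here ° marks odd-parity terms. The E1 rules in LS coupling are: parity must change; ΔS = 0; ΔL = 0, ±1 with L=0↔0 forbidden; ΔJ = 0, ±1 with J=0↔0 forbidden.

allowed

Parity must change: even → odd — satisfied.
ΔJ = 0, ±1 (not J=0↔0): J: 3/2 → 3/2, ΔJ = +0 — satisfied.
ΔS = 0: S: 1/2 → 1/2 — satisfied.
ΔL = 0, ±1 (not L=0↔0): L: 1 → 1, ΔL = +0 — satisfied.
All four E1 rules are satisfied.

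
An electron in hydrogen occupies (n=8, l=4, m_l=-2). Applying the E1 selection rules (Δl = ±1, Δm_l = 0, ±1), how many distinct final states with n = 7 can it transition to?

6

E1 requires Δl = ±1, so l_f ∈ {3, 5}; with 0 ≤ l_f ≤ n_f−1 = 6, the allowed l_f values are {3, 5}.
For l_f = 3: m_f ∈ {m_i−1, m_i, m_i+1} ∩ [−3, 3] = {-3, -2, -1} → 3 states.
For l_f = 5: m_f ∈ {m_i−1, m_i, m_i+1} ∩ [−5, 5] = {-3, -2, -1} → 3 states.
Total: 6.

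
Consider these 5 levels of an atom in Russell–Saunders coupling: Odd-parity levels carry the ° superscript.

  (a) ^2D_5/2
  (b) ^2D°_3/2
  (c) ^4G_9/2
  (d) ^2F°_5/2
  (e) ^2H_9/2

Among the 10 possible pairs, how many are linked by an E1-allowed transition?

2

(a)–(b): allowed.
(a)–(c): forbidden (parity, ΔS, ΔL, ΔJ).
(a)–(d): allowed.
(a)–(e): forbidden (parity, ΔL, ΔJ).
(b)–(c): forbidden (ΔS, ΔL, ΔJ).
(b)–(d): forbidden (parity).
(b)–(e): forbidden (ΔL, ΔJ).
(c)–(d): forbidden (ΔS, ΔJ).
(c)–(e): forbidden (parity, ΔS).
(d)–(e): forbidden (ΔL, ΔJ).
Allowed pairs: 2 of 10.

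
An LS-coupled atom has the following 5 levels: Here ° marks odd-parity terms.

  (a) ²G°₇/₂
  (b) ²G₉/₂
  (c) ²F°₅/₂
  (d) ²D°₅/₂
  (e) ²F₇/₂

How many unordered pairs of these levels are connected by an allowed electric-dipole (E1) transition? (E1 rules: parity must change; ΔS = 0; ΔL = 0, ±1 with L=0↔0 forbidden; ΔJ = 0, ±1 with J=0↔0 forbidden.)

4

(a)–(b): allowed.
(a)–(c): forbidden (parity).
(a)–(d): forbidden (parity, ΔL).
(a)–(e): allowed.
(b)–(c): forbidden (ΔJ).
(b)–(d): forbidden (ΔL, ΔJ).
(b)–(e): forbidden (parity).
(c)–(d): forbidden (parity).
(c)–(e): allowed.
(d)–(e): allowed.
Allowed pairs: 4 of 10.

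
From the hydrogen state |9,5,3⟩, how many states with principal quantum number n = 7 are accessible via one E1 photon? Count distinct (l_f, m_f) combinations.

6

E1 requires Δl = ±1, so l_f ∈ {4, 6}; with 0 ≤ l_f ≤ n_f−1 = 6, the allowed l_f values are {4, 6}.
For l_f = 4: m_f ∈ {m_i−1, m_i, m_i+1} ∩ [−4, 4] = {2, 3, 4} → 3 states.
For l_f = 6: m_f ∈ {m_i−1, m_i, m_i+1} ∩ [−6, 6] = {2, 3, 4} → 3 states.
Total: 6.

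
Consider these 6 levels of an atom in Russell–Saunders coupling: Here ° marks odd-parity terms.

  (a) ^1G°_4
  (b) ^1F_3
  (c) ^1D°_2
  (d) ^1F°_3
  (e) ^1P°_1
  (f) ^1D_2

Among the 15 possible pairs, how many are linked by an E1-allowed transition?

(a)–(b): allowed.
(a)–(c): forbidden (parity, ΔL, ΔJ).
(a)–(d): forbidden (parity).
(a)–(e): forbidden (parity, ΔL, ΔJ).
(a)–(f): forbidden (ΔL, ΔJ).
(b)–(c): allowed.
(b)–(d): allowed.
(b)–(e): forbidden (ΔL, ΔJ).
(b)–(f): forbidden (parity).
(c)–(d): forbidden (parity).
(c)–(e): forbidden (parity).
(c)–(f): allowed.
(d)–(e): forbidden (parity, ΔL, ΔJ).
(d)–(f): allowed.
(e)–(f): allowed.
Allowed pairs: 6 of 15.

6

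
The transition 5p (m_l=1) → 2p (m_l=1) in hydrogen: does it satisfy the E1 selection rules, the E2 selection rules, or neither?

Δl = 1 − 1 = +0; l_i + l_f = 2.
Δm_l = +0.
E1 (Δl = ±1, |Δm_l| ≤ 1): not satisfied.
E2 (Δl = 0,±2, l_i+l_f ≥ 2, |Δm_l| ≤ 2): satisfied.

E2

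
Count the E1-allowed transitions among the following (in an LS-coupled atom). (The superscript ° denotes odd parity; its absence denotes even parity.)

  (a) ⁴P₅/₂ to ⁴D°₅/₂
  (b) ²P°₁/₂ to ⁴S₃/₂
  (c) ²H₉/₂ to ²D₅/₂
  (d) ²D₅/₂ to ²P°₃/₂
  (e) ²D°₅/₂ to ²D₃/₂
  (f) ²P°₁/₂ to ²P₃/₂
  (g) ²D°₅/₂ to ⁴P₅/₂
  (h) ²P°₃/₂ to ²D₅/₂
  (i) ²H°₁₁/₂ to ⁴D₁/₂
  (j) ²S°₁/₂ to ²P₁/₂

6

(a) allowed
(b) forbidden (ΔS fails)
(c) forbidden (parity, ΔL, ΔJ fail)
(d) allowed
(e) allowed
(f) allowed
(g) forbidden (ΔS fails)
(h) allowed
(i) forbidden (ΔS, ΔL, ΔJ fail)
(j) allowed
Total allowed: 6 of 10.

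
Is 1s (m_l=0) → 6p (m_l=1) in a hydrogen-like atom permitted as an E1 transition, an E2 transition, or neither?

Δl = 1 − 0 = +1; l_i + l_f = 1.
Δm_l = +1.
E1 (Δl = ±1, |Δm_l| ≤ 1): satisfied.
E2 (Δl = 0,±2, l_i+l_f ≥ 2, |Δm_l| ≤ 2): not satisfied.

E1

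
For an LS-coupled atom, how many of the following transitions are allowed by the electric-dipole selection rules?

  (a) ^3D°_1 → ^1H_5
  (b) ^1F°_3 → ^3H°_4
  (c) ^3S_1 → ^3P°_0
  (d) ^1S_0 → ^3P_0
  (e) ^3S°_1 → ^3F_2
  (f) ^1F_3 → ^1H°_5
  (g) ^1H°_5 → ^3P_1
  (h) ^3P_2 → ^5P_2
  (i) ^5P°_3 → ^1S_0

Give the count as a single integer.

(a) forbidden (ΔS, ΔL, ΔJ fail)
(b) forbidden (parity, ΔS, ΔL fail)
(c) allowed
(d) forbidden (parity, ΔS, ΔJ fail)
(e) forbidden (ΔL fails)
(f) forbidden (ΔL, ΔJ fail)
(g) forbidden (ΔS, ΔL, ΔJ fail)
(h) forbidden (parity, ΔS fail)
(i) forbidden (ΔS, ΔJ fail)
Total allowed: 1 of 9.

1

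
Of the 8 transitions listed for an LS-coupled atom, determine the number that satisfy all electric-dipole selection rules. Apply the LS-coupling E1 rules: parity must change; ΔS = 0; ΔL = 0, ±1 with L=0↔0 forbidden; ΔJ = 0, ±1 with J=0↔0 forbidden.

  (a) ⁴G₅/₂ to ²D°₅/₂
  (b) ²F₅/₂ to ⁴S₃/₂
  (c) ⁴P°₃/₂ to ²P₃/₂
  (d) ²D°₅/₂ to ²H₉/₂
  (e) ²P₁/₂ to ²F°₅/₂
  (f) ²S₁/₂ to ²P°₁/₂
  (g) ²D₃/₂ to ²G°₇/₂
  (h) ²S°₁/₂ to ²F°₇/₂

1

(a) forbidden (ΔS, ΔL fail)
(b) forbidden (parity, ΔS, ΔL fail)
(c) forbidden (ΔS fails)
(d) forbidden (ΔL, ΔJ fail)
(e) forbidden (ΔL, ΔJ fail)
(f) allowed
(g) forbidden (ΔL, ΔJ fail)
(h) forbidden (parity, ΔL, ΔJ fail)
Total allowed: 1 of 8.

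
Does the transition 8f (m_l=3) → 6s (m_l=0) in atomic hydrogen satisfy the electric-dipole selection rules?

forbidden

l: 3 → 0 (Δl = -3). Δl = ±1 fails.
Δm_l = 0 − (3) = -3. E1 requires Δm_l = 0, ±1: fails.
The transition is electric-dipole forbidden.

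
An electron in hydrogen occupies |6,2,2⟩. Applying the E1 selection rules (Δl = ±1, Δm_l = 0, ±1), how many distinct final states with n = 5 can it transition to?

4

E1 requires Δl = ±1, so l_f ∈ {1, 3}; with 0 ≤ l_f ≤ n_f−1 = 4, the allowed l_f values are {1, 3}.
For l_f = 1: m_f ∈ {m_i−1, m_i, m_i+1} ∩ [−1, 1] = {1} → 1 state.
For l_f = 3: m_f ∈ {m_i−1, m_i, m_i+1} ∩ [−3, 3] = {1, 2, 3} → 3 states.
Total: 4.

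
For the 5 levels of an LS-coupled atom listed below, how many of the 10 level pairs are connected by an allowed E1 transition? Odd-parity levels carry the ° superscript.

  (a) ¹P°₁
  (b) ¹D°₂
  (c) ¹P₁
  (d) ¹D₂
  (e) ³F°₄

4

(a)–(b): forbidden (parity).
(a)–(c): allowed.
(a)–(d): allowed.
(a)–(e): forbidden (parity, ΔS, ΔL, ΔJ).
(b)–(c): allowed.
(b)–(d): allowed.
(b)–(e): forbidden (parity, ΔS, ΔJ).
(c)–(d): forbidden (parity).
(c)–(e): forbidden (ΔS, ΔL, ΔJ).
(d)–(e): forbidden (ΔS, ΔJ).
Allowed pairs: 4 of 10.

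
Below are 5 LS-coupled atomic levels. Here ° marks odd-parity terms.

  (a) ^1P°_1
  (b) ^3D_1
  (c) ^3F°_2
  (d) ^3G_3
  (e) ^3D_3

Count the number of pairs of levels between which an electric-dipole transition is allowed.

(a)–(b): forbidden (ΔS).
(a)–(c): forbidden (parity, ΔS, ΔL).
(a)–(d): forbidden (ΔS, ΔL, ΔJ).
(a)–(e): forbidden (ΔS, ΔJ).
(b)–(c): allowed.
(b)–(d): forbidden (parity, ΔL, ΔJ).
(b)–(e): forbidden (parity, ΔJ).
(c)–(d): allowed.
(c)–(e): allowed.
(d)–(e): forbidden (parity, ΔL).
Allowed pairs: 3 of 10.

3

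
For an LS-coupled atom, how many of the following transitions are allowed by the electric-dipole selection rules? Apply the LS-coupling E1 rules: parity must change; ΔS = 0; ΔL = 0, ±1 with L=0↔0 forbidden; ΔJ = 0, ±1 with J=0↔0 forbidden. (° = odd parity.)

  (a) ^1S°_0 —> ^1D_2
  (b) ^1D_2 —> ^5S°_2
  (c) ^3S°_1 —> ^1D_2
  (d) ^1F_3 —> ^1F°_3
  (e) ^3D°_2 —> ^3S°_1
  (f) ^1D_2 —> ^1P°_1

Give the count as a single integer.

(a) forbidden (ΔL, ΔJ fail)
(b) forbidden (ΔS, ΔL fail)
(c) forbidden (ΔS, ΔL fail)
(d) allowed
(e) forbidden (parity, ΔL fail)
(f) allowed
Total allowed: 2 of 6.

2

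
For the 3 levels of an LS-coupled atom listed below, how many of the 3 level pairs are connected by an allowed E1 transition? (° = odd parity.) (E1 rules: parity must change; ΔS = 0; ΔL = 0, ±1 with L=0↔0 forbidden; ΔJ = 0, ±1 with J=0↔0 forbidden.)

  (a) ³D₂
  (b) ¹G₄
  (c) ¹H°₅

(a)–(b): forbidden (parity, ΔS, ΔL, ΔJ).
(a)–(c): forbidden (ΔS, ΔL, ΔJ).
(b)–(c): allowed.
Allowed pairs: 1 of 3.

1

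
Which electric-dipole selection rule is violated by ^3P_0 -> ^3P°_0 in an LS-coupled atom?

the J=0 ↔ J=0 exclusion

Initial level: S=1, L=1, J=0, parity even. Final level: S=1, L=1, J=0, parity odd.
Parity must change: even → odd — satisfied.
ΔS = 0: S: 1 → 1 — satisfied.
ΔL = 0, ±1 (not L=0↔0): L: 1 → 1, ΔL = +0 — satisfied.
ΔJ = 0, ±1 (not J=0↔0): J: 0 → 0, ΔJ = +0 — violated.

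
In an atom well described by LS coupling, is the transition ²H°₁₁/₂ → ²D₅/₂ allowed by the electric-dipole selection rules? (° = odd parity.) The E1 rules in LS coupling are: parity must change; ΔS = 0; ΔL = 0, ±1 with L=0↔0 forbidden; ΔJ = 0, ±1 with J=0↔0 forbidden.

Parity must change: odd → even — satisfied.
ΔS = 0: S: 1/2 → 1/2 — satisfied.
ΔL = 0, ±1 (not L=0↔0): L: 5 → 2, ΔL = -3 — violated.
ΔJ = 0, ±1 (not J=0↔0): J: 11/2 → 5/2, ΔJ = -3 — violated.
Rule(s) violated: ΔL, ΔJ.

forbidden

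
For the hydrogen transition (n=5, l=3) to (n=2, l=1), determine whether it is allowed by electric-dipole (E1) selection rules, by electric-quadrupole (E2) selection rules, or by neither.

Δl = 1 − 3 = -2; l_i + l_f = 4.
E1 (Δl = ±1): not satisfied.
E2 (Δl = 0,±2, l_i+l_f ≥ 2): satisfied.

E2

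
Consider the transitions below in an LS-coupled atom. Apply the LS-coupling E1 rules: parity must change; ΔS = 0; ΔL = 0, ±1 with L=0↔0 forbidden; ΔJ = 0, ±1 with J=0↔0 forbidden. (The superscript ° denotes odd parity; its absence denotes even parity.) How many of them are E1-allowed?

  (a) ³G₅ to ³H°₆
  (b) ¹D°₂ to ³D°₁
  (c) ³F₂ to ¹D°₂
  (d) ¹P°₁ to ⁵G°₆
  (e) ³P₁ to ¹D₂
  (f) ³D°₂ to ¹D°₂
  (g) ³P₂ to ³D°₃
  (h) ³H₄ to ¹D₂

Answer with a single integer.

(a) allowed
(b) forbidden (parity, ΔS fail)
(c) forbidden (ΔS fails)
(d) forbidden (parity, ΔS, ΔL, ΔJ fail)
(e) forbidden (parity, ΔS fail)
(f) forbidden (parity, ΔS fail)
(g) allowed
(h) forbidden (parity, ΔS, ΔL, ΔJ fail)
Total allowed: 2 of 8.

2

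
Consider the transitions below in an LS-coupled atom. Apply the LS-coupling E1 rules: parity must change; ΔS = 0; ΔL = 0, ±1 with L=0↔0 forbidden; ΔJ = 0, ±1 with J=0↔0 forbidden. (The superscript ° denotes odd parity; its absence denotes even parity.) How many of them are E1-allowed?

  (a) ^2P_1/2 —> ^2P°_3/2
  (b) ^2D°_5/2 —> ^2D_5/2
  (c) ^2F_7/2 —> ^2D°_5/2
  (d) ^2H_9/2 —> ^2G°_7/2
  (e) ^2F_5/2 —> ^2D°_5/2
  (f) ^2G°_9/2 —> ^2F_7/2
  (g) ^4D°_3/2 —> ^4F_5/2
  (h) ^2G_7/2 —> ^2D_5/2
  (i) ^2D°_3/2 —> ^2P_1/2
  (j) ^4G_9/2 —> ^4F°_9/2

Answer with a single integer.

9

(a) allowed
(b) allowed
(c) allowed
(d) allowed
(e) allowed
(f) allowed
(g) allowed
(h) forbidden (parity, ΔL fail)
(i) allowed
(j) allowed
Total allowed: 9 of 10.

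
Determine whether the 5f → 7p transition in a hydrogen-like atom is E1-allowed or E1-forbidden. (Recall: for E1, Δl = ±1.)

Initial l = 3, final l = 1, so Δl = -2. E1 requires Δl = ±1: violated.
The transition is electric-dipole forbidden.

forbidden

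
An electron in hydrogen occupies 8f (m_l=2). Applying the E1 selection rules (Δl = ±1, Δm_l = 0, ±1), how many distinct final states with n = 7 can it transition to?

5

E1 requires Δl = ±1, so l_f ∈ {2, 4}; with 0 ≤ l_f ≤ n_f−1 = 6, the allowed l_f values are {2, 4}.
For l_f = 2: m_f ∈ {m_i−1, m_i, m_i+1} ∩ [−2, 2] = {1, 2} → 2 states.
For l_f = 4: m_f ∈ {m_i−1, m_i, m_i+1} ∩ [−4, 4] = {1, 2, 3} → 3 states.
Total: 5.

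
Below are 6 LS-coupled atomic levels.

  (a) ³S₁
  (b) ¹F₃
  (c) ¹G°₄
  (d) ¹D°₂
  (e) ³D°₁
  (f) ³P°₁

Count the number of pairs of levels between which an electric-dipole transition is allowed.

(a)–(b): forbidden (parity, ΔS, ΔL, ΔJ).
(a)–(c): forbidden (ΔS, ΔL, ΔJ).
(a)–(d): forbidden (ΔS, ΔL).
(a)–(e): forbidden (ΔL).
(a)–(f): allowed.
(b)–(c): allowed.
(b)–(d): allowed.
(b)–(e): forbidden (ΔS, ΔJ).
(b)–(f): forbidden (ΔS, ΔL, ΔJ).
(c)–(d): forbidden (parity, ΔL, ΔJ).
(c)–(e): forbidden (parity, ΔS, ΔL, ΔJ).
(c)–(f): forbidden (parity, ΔS, ΔL, ΔJ).
(d)–(e): forbidden (parity, ΔS).
(d)–(f): forbidden (parity, ΔS).
(e)–(f): forbidden (parity).
Allowed pairs: 3 of 15.

3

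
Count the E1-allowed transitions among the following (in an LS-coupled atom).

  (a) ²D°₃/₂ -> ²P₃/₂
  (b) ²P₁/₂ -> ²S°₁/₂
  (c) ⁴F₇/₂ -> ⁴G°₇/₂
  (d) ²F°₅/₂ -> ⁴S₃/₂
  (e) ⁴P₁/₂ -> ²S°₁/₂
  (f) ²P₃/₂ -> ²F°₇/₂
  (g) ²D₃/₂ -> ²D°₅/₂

(a) allowed
(b) allowed
(c) allowed
(d) forbidden (ΔS, ΔL fail)
(e) forbidden (ΔS fails)
(f) forbidden (ΔL, ΔJ fail)
(g) allowed
Total allowed: 4 of 7.

4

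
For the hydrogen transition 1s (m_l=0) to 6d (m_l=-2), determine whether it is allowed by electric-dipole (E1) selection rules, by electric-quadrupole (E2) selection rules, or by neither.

Δl = 2 − 0 = +2; l_i + l_f = 2.
Δm_l = -2.
E1 (Δl = ±1, |Δm_l| ≤ 1): not satisfied.
E2 (Δl = 0,±2, l_i+l_f ≥ 2, |Δm_l| ≤ 2): satisfied.

E2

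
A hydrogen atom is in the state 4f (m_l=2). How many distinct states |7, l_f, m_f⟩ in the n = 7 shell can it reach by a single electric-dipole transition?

5

E1 requires Δl = ±1, so l_f ∈ {2, 4}; with 0 ≤ l_f ≤ n_f−1 = 6, the allowed l_f values are {2, 4}.
For l_f = 2: m_f ∈ {m_i−1, m_i, m_i+1} ∩ [−2, 2] = {1, 2} → 2 states.
For l_f = 4: m_f ∈ {m_i−1, m_i, m_i+1} ∩ [−4, 4] = {1, 2, 3} → 3 states.
Total: 5.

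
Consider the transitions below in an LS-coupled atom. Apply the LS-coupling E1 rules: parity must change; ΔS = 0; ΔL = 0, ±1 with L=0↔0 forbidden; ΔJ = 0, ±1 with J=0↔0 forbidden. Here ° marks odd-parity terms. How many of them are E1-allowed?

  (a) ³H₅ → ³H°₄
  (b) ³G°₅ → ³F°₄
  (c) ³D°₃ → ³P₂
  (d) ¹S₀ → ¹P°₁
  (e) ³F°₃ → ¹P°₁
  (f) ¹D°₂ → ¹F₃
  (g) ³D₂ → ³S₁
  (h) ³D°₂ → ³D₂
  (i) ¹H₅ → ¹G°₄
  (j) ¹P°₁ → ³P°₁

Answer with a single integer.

(a) allowed
(b) forbidden (parity fails)
(c) allowed
(d) allowed
(e) forbidden (parity, ΔS, ΔL, ΔJ fail)
(f) allowed
(g) forbidden (parity, ΔL fail)
(h) allowed
(i) allowed
(j) forbidden (parity, ΔS fail)
Total allowed: 6 of 10.

6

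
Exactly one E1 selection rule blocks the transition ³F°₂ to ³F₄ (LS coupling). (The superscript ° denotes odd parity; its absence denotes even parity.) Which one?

the ΔJ = 0, ±1 rule

Reading off the term symbols: S 1→1, L 3→3, J 2→4, parity odd→even.
ΔJ = 0, ±1 (not J=0↔0): J: 2 → 4, ΔJ = +2 — ✗.
ΔL = 0, ±1 (not L=0↔0): L: 3 → 3, ΔL = +0 — ✓.
Parity must change: odd → even — ✓.
ΔS = 0: S: 1 → 1 — ✓.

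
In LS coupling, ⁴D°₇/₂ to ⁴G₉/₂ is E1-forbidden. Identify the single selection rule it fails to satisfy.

Reading off the term symbols: S 3/2→3/2, L 2→4, J 7/2→9/2, parity odd→even.
ΔS = 0: S: 3/2 → 3/2 — ✓.
ΔJ = 0, ±1 (not J=0↔0): J: 7/2 → 9/2, ΔJ = +1 — ✓.
Parity must change: odd → even — ✓.
ΔL = 0, ±1 (not L=0↔0): L: 2 → 4, ΔL = +2 — ✗.

the ΔL = 0, ±1 rule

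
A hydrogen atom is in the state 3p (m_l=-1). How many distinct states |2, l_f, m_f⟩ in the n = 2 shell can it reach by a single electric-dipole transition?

1

E1 requires Δl = ±1, so l_f ∈ {0, 2}; with 0 ≤ l_f ≤ n_f−1 = 1, the allowed l_f values are {0}.
For l_f = 0: m_f ∈ {m_i−1, m_i, m_i+1} ∩ [−0, 0] = {0} → 1 state.
Total: 1.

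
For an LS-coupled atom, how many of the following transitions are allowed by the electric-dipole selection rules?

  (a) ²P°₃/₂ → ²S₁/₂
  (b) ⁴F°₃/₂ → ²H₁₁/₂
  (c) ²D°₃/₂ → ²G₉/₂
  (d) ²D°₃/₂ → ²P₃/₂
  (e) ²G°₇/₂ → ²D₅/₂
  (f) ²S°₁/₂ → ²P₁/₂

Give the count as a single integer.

3

(a) allowed
(b) forbidden (ΔS, ΔL, ΔJ fail)
(c) forbidden (ΔL, ΔJ fail)
(d) allowed
(e) forbidden (ΔL fails)
(f) allowed
Total allowed: 3 of 6.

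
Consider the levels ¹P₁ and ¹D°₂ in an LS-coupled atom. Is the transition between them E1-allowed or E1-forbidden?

Reading off the term symbols: S 0→0, L 1→2, J 1→2, parity even→odd.
Parity must change: even → odd — passes.
ΔS = 0: S: 0 → 0 — passes.
ΔL = 0, ±1 (not L=0↔0): L: 1 → 2, ΔL = +1 — passes.
ΔJ = 0, ±1 (not J=0↔0): J: 1 → 2, ΔJ = +1 — passes.
All four E1 rules are satisfied.

allowed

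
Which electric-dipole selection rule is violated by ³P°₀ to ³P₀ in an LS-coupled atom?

the J=0 ↔ J=0 exclusion

Parity must change: odd → even — passes.
ΔS = 0: S: 1 → 1 — passes.
ΔL = 0, ±1 (not L=0↔0): L: 1 → 1, ΔL = +0 — passes.
ΔJ = 0, ±1 (not J=0↔0): J: 0 → 0, ΔJ = +0 — fails.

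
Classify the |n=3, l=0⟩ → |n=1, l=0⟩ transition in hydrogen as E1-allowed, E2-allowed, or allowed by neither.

neither

Δl = 0 − 0 = +0; l_i + l_f = 0.
E1 (Δl = ±1): not satisfied.
E2 (Δl = 0,±2, l_i+l_f ≥ 2): not satisfied.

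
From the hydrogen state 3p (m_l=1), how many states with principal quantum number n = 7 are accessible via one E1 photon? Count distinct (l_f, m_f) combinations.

E1 requires Δl = ±1, so l_f ∈ {0, 2}; with 0 ≤ l_f ≤ n_f−1 = 6, the allowed l_f values are {0, 2}.
For l_f = 0: m_f ∈ {m_i−1, m_i, m_i+1} ∩ [−0, 0] = {0} → 1 state.
For l_f = 2: m_f ∈ {m_i−1, m_i, m_i+1} ∩ [−2, 2] = {0, 1, 2} → 3 states.
Total: 4.

4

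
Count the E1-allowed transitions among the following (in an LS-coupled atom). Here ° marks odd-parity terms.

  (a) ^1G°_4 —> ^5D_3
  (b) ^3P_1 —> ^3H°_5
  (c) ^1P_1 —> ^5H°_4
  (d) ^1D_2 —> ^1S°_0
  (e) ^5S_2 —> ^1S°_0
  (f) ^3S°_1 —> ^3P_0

(a) forbidden (ΔS, ΔL fail)
(b) forbidden (ΔL, ΔJ fail)
(c) forbidden (ΔS, ΔL, ΔJ fail)
(d) forbidden (ΔL, ΔJ fail)
(e) forbidden (ΔS, ΔL, ΔJ fail)
(f) allowed
Total allowed: 1 of 6.

1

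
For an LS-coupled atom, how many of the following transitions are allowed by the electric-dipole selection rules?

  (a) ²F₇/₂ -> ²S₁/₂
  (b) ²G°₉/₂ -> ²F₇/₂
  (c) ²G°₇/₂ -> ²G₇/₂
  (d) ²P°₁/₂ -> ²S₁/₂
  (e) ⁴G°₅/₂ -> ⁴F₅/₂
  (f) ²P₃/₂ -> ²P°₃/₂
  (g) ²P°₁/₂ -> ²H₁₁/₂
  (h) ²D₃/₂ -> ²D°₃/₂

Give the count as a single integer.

6

(a) forbidden (parity, ΔL, ΔJ fail)
(b) allowed
(c) allowed
(d) allowed
(e) allowed
(f) allowed
(g) forbidden (ΔL, ΔJ fail)
(h) allowed
Total allowed: 6 of 8.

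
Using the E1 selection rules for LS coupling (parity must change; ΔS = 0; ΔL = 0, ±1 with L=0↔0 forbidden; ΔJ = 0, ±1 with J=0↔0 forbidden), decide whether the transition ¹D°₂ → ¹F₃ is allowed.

allowed

Reading off the term symbols: S 0→0, L 2→3, J 2→3, parity odd→even.
Parity must change: odd → even — ok.
ΔL = 0, ±1 (not L=0↔0): L: 2 → 3, ΔL = +1 — ok.
ΔS = 0: S: 0 → 0 — ok.
ΔJ = 0, ±1 (not J=0↔0): J: 2 → 3, ΔJ = +1 — ok.
All four E1 rules are satisfied.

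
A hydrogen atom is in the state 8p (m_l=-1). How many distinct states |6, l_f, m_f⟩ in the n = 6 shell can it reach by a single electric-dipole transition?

4

E1 requires Δl = ±1, so l_f ∈ {0, 2}; with 0 ≤ l_f ≤ n_f−1 = 5, the allowed l_f values are {0, 2}.
For l_f = 0: m_f ∈ {m_i−1, m_i, m_i+1} ∩ [−0, 0] = {0} → 1 state.
For l_f = 2: m_f ∈ {m_i−1, m_i, m_i+1} ∩ [−2, 2] = {-2, -1, 0} → 3 states.
Total: 4.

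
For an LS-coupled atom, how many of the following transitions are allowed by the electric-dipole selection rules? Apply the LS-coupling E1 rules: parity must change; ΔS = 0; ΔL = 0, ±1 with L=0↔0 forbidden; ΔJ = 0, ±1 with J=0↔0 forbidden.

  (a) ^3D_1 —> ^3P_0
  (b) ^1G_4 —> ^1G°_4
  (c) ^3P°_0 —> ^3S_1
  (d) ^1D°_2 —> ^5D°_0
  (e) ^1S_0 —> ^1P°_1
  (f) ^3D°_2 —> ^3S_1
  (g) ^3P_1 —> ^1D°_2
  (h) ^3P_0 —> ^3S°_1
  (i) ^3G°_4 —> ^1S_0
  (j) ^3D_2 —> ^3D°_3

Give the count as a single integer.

5

(a) forbidden (parity fails)
(b) allowed
(c) allowed
(d) forbidden (parity, ΔS, ΔJ fail)
(e) allowed
(f) forbidden (ΔL fails)
(g) forbidden (ΔS fails)
(h) allowed
(i) forbidden (ΔS, ΔL, ΔJ fail)
(j) allowed
Total allowed: 5 of 10.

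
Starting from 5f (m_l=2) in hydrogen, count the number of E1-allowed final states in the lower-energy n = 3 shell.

E1 requires Δl = ±1, so l_f ∈ {2, 4}; with 0 ≤ l_f ≤ n_f−1 = 2, the allowed l_f values are {2}.
For l_f = 2: m_f ∈ {m_i−1, m_i, m_i+1} ∩ [−2, 2] = {1, 2} → 2 states.
Total: 2.

2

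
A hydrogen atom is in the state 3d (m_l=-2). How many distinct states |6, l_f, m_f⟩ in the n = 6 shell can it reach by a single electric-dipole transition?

4

E1 requires Δl = ±1, so l_f ∈ {1, 3}; with 0 ≤ l_f ≤ n_f−1 = 5, the allowed l_f values are {1, 3}.
For l_f = 1: m_f ∈ {m_i−1, m_i, m_i+1} ∩ [−1, 1] = {-1} → 1 state.
For l_f = 3: m_f ∈ {m_i−1, m_i, m_i+1} ∩ [−3, 3] = {-3, -2, -1} → 3 states.
Total: 4.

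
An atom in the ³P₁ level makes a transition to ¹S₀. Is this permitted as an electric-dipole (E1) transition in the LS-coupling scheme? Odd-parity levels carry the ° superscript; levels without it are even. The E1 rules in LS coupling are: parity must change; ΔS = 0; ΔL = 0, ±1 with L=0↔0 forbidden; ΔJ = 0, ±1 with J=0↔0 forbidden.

Reading off the term symbols: S 1→0, L 1→0, J 1→0, parity even→even.
Parity must change: even → even — fails.
ΔS = 0: S: 1 → 0 — fails.
ΔL = 0, ±1 (not L=0↔0): L: 1 → 0, ΔL = -1 — passes.
ΔJ = 0, ±1 (not J=0↔0): J: 1 → 0, ΔJ = -1 — passes.
Rule(s) violated: parity, ΔS.

forbidden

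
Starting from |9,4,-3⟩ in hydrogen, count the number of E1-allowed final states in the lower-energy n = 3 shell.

0

E1 requires l_f ∈ {3, 5}, but neither lies in [0, 2], so no final state is reachable.
Total: 0.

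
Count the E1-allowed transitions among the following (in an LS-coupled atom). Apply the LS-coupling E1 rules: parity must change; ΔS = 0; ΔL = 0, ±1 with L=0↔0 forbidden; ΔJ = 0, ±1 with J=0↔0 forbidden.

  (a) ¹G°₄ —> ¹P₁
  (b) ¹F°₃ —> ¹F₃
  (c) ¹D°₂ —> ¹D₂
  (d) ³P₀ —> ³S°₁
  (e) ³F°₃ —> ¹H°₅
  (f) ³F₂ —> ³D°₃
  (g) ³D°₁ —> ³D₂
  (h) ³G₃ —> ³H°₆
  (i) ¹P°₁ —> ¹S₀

(a) forbidden (ΔL, ΔJ fail)
(b) allowed
(c) allowed
(d) allowed
(e) forbidden (parity, ΔS, ΔL, ΔJ fail)
(f) allowed
(g) allowed
(h) forbidden (ΔJ fails)
(i) allowed
Total allowed: 6 of 9.

6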